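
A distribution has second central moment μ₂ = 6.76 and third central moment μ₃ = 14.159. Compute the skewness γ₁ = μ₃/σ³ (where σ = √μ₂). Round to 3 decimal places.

0.806

σ = √μ₂ = √6.76 = 2.60000
σ³ = μ₂^(3/2) = 17.57600
γ₁ = μ₃/σ³ = 14.159 / 17.57600 ≈ 0.806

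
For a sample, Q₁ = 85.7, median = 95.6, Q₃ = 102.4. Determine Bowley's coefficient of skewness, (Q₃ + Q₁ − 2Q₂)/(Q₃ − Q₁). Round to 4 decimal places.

-0.1856

numerator: Q₃ + Q₁ − 2Q₂ = 102.4 + 85.7 − 2×95.6 = -3.1000
denominator: Q₃ − Q₁ = 102.4 − 85.7 = 16.7000
Bowley skewness = -3.1000 / 16.7000 ≈ -0.1856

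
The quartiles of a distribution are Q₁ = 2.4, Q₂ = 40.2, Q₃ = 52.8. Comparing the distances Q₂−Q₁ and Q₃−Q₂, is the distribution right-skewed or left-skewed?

Q₂ − Q₁ = 37.8;  Q₃ − Q₂ = 12.6
Q₂ − Q₁ > Q₃ − Q₂ ⇒ the lower half is more spread out ⇒ left-skewed.

left-skewed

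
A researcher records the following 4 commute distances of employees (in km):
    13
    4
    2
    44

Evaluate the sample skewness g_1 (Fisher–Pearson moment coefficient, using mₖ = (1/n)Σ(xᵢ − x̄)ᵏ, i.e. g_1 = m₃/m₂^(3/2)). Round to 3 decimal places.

x̄ = (13 + 4 + 2 + 44) / 4 = 15.7500
deviations (xᵢ − x̄): -2.7500, -11.7500, -13.7500, 28.2500
Σ(xᵢ − x̄)² = 1132.7500 ⇒ m₂ = 1132.7500/4 = 283.18750
Σ(xᵢ − x̄)³ = 18302.6250 ⇒ m₃ = 18302.6250/4 = 4575.65625
m₂^(3/2) = 283.18750^(1.5) = 4765.52903
g_1 = m₃ / m₂^(3/2) = 4575.65625 / 4765.52903 ≈ 0.960

0.960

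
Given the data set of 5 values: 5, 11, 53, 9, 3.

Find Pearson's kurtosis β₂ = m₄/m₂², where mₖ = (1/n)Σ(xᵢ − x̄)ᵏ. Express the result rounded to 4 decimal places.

3.1364

x̄ = 16.2000
Σ(xᵢ − x̄)² = 1732.8000 ⇒ m₂ = 346.56000
Σ(xᵢ − x̄)⁴ = 1883479.2960 ⇒ m₄ = 376695.85920
m₂² = 120103.83360
β₂ = m₄/m₂² = 376695.85920 / 120103.83360 ≈ 3.1364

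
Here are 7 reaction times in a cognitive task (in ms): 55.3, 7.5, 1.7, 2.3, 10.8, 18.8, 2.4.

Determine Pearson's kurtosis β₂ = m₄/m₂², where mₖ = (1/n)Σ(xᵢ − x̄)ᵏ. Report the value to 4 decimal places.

x̄ = 14.1143
Σ(xᵢ − x̄)² = 2203.8686 ⇒ m₂ = 314.83837
Σ(xᵢ − x̄)⁴ = 2941888.7219 ⇒ m₄ = 420269.81742
m₂² = 99123.19755
β₂ = m₄/m₂² = 420269.81742 / 99123.19755 ≈ 4.2399

4.2399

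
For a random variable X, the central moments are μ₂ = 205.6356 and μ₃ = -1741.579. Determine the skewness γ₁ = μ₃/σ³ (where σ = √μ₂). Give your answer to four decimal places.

σ = √μ₂ = √205.6356 = 14.34000
σ³ = μ₂^(3/2) = 2948.81450
γ₁ = μ₃/σ³ = -1741.579 / 2948.81450 ≈ -0.5906

-0.5906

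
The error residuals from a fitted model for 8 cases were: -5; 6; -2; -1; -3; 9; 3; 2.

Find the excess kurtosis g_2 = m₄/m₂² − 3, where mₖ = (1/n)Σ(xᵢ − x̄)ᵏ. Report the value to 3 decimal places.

x̄ = 1.1250
Σ(xᵢ − x̄)² = 158.8750 ⇒ m₂ = 19.85938
Σ(xᵢ − x̄)⁴ = 6236.4004 ⇒ m₄ = 779.55005
m₂² = 394.39478
g_2 = m₄/m₂² − 3 = 1.97657 − 3 ≈ -1.023

-1.023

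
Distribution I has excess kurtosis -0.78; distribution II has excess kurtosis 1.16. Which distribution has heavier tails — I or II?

II

Higher excess kurtosis ⇒ heavier tails relative to the normal distribution.
-0.78 vs 1.16: the larger is 1.16, so II has heavier tails. (II is leptokurtic — heavier-than-normal tails; the other is platykurtic.)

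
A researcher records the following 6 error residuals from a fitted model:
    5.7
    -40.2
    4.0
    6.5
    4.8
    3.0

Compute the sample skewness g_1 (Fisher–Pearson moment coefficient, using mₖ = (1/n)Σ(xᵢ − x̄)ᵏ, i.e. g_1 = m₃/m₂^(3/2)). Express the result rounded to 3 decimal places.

x̄ = (5.7 - 40.2 + 4.0 + 6.5 + 4.8 + 3.0) / 6 = -2.7000
deviations (xᵢ − x̄): 8.4000, -37.5000, 6.7000, 9.2000, 7.5000, 5.7000
Σ(xᵢ − x̄)² = 1695.0800 ⇒ m₂ = 1695.0800/6 = 282.51333
Σ(xᵢ − x̄)³ = -50455.1520 ⇒ m₃ = -50455.1520/6 = -8409.19200
m₂^(3/2) = 282.51333^(1.5) = 4748.52167
g_1 = m₃ / m₂^(3/2) = -8409.19200 / 4748.52167 ≈ -1.771

-1.771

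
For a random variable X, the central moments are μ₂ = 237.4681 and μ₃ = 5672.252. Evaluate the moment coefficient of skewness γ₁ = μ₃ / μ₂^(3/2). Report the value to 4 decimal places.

1.5501

σ = √μ₂ = √237.4681 = 15.41000
σ³ = μ₂^(3/2) = 3659.38342
γ₁ = μ₃/σ³ = 5672.252 / 3659.38342 ≈ 1.5501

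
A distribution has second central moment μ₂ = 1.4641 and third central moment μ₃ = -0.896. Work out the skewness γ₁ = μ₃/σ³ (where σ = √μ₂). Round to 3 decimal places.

-0.506

σ = √μ₂ = √1.4641 = 1.21000
σ³ = μ₂^(3/2) = 1.77156
γ₁ = μ₃/σ³ = -0.896 / 1.77156 ≈ -0.506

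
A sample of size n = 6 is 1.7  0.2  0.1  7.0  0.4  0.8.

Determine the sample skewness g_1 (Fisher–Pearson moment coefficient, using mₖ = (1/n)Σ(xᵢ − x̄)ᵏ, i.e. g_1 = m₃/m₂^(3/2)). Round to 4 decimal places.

x̄ = (1.7 + 0.2 + 0.1 + 7.0 + 0.4 + 0.8) / 6 = 1.7000
deviations (xᵢ − x̄): 0.0000, -1.5000, -1.6000, 5.3000, -1.3000, -0.9000
Σ(xᵢ − x̄)² = 35.4000 ⇒ m₂ = 35.4000/6 = 5.90000
Σ(xᵢ − x̄)³ = 138.4800 ⇒ m₃ = 138.4800/6 = 23.08000
m₂^(3/2) = 5.90000^(1.5) = 14.33105
g_1 = m₃ / m₂^(3/2) = 23.08000 / 14.33105 ≈ 1.6105

1.6105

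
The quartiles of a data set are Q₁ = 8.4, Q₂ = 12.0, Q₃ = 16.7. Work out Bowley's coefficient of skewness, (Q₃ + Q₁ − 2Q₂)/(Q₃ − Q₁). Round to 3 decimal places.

numerator: Q₃ + Q₁ − 2Q₂ = 16.7 + 8.4 − 2×12.0 = 1.1000
denominator: Q₃ − Q₁ = 16.7 − 8.4 = 8.3000
Bowley skewness = 1.1000 / 8.3000 ≈ 0.133

0.133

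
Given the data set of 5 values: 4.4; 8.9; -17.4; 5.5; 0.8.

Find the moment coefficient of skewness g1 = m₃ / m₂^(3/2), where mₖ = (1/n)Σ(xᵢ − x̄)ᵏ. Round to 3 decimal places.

-1.219

x̄ = (4.4 + 8.9 - 17.4 + 5.5 + 0.8) / 5 = 0.4400
deviations (xᵢ − x̄): 3.9600, 8.4600, -17.8400, 5.0600, 0.3600
Σ(xᵢ − x̄)² = 431.2520 ⇒ m₂ = 431.2520/5 = 86.25040
Σ(xᵢ − x̄)³ = -4880.6626 ⇒ m₃ = -4880.6626/5 = -976.13251
m₂^(3/2) = 86.25040^(1.5) = 801.01690
g1 = m₃ / m₂^(3/2) = -976.13251 / 801.01690 ≈ -1.219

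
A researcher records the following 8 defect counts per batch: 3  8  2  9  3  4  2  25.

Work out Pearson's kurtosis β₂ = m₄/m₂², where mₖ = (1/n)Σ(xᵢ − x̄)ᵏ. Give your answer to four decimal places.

4.8452

x̄ = 7.0000
Σ(xᵢ − x̄)² = 420.0000 ⇒ m₂ = 52.50000
Σ(xᵢ − x̄)⁴ = 106836.0000 ⇒ m₄ = 13354.50000
m₂² = 2756.25000
β₂ = m₄/m₂² = 13354.50000 / 2756.25000 ≈ 4.8452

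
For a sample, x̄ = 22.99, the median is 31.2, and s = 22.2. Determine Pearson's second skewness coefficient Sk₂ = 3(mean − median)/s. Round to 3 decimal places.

-1.109

Sk₂ = 3(22.99 − 31.2) / 22.2 = 3 × -8.2100 / 22.2
    = -24.6300 / 22.2 ≈ -1.109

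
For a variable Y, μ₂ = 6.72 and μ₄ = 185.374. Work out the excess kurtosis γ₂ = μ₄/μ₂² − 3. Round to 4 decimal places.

1.1050

μ₂² = 6.72² = 45.15840
μ₄/μ₂² = 185.374 / 45.15840 = 4.10497
γ₂ = 4.10497 − 3 ≈ 1.1050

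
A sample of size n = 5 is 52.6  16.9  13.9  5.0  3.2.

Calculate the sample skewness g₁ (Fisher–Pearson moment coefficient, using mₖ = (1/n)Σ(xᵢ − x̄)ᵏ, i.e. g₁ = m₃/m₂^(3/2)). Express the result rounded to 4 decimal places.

1.1979

x̄ = (52.6 + 16.9 + 13.9 + 5.0 + 3.2) / 5 = 18.3200
deviations (xᵢ − x̄): 34.2800, -1.4200, -4.4200, -13.3200, -15.1200
Σ(xᵢ − x̄)² = 1602.7080 ⇒ m₂ = 1602.7080/5 = 320.54160
Σ(xᵢ − x̄)³ = 34373.9285 ⇒ m₃ = 34373.9285/5 = 6874.78570
m₂^(3/2) = 320.54160^(1.5) = 5738.87282
g₁ = m₃ / m₂^(3/2) = 6874.78570 / 5738.87282 ≈ 1.1979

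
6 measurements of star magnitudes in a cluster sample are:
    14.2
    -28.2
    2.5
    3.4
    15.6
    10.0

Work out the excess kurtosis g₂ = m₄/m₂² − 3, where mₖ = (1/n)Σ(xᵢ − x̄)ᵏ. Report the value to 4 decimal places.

x̄ = 2.9167
Σ(xᵢ − x̄)² = 1307.0083 ⇒ m₂ = 217.83472
Σ(xᵢ − x̄)⁴ = 982106.5508 ⇒ m₄ = 163684.42513
m₂² = 47451.96621
g₂ = m₄/m₂² − 3 = 3.44948 − 3 ≈ 0.4495

0.4495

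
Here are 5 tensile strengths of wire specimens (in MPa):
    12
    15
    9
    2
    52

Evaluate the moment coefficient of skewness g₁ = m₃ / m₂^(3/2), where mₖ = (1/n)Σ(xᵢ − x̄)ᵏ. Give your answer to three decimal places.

x̄ = (12 + 15 + 9 + 2 + 52) / 5 = 18.0000
deviations (xᵢ − x̄): -6.0000, -3.0000, -9.0000, -16.0000, 34.0000
Σ(xᵢ − x̄)² = 1538.0000 ⇒ m₂ = 1538.0000/5 = 307.60000
Σ(xᵢ − x̄)³ = 34236.0000 ⇒ m₃ = 34236.0000/5 = 6847.20000
m₂^(3/2) = 307.60000^(1.5) = 5394.85152
g₁ = m₃ / m₂^(3/2) = 6847.20000 / 5394.85152 ≈ 1.269

1.269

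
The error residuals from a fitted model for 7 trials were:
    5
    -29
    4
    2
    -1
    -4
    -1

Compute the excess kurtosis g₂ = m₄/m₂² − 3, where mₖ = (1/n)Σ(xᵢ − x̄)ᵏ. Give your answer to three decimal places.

1.526

x̄ = -3.4286
Σ(xᵢ − x̄)² = 821.7143 ⇒ m₂ = 117.38776
Σ(xᵢ − x̄)⁴ = 436612.6997 ⇒ m₄ = 62373.24282
m₂² = 13779.88505
g₂ = m₄/m₂² − 3 = 4.52640 − 3 ≈ 1.526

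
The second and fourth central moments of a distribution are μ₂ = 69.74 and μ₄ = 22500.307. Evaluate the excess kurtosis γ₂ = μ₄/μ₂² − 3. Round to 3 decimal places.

μ₂² = 69.74² = 4863.66760
μ₄/μ₂² = 22500.307 / 4863.66760 = 4.62620
γ₂ = 4.62620 − 3 ≈ 1.626

1.626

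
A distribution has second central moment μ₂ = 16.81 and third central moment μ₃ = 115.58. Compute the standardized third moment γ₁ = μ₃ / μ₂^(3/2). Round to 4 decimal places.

σ = √μ₂ = √16.81 = 4.10000
σ³ = μ₂^(3/2) = 68.92100
γ₁ = μ₃/σ³ = 115.58 / 68.92100 ≈ 1.6770

1.6770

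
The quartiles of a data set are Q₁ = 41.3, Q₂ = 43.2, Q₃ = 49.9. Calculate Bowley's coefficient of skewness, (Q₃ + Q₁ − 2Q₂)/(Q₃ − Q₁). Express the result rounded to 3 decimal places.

0.558

numerator: Q₃ + Q₁ − 2Q₂ = 49.9 + 41.3 − 2×43.2 = 4.8000
denominator: Q₃ − Q₁ = 49.9 − 41.3 = 8.6000
Bowley skewness = 4.8000 / 8.6000 ≈ 0.558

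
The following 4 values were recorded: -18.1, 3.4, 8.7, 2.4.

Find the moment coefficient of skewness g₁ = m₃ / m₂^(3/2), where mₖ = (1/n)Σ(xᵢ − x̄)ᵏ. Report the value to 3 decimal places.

-0.959

x̄ = (-18.1 + 3.4 + 8.7 + 2.4) / 4 = -0.9000
deviations (xᵢ − x̄): -17.2000, 4.3000, 9.6000, 3.3000
Σ(xᵢ − x̄)² = 417.3800 ⇒ m₂ = 417.3800/4 = 104.34500
Σ(xᵢ − x̄)³ = -4088.2680 ⇒ m₃ = -4088.2680/4 = -1022.06700
m₂^(3/2) = 104.34500^(1.5) = 1065.87792
g₁ = m₃ / m₂^(3/2) = -1022.06700 / 1065.87792 ≈ -0.959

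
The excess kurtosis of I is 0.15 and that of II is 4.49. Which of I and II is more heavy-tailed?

II

Higher excess kurtosis ⇒ heavier tails relative to the normal distribution.
0.15 vs 4.49: the larger is 4.49, so II has heavier tails.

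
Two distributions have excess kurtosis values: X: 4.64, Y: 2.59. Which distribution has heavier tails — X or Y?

Higher excess kurtosis ⇒ heavier tails relative to the normal distribution.
4.64 vs 2.59: the larger is 4.64, so X has heavier tails.

X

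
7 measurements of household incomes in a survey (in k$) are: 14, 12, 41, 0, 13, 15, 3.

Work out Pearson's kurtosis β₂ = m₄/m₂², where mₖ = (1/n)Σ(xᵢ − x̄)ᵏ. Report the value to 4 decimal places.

3.6971

x̄ = 14.0000
Σ(xᵢ − x̄)² = 1052.0000 ⇒ m₂ = 150.28571
Σ(xᵢ − x̄)⁴ = 584516.0000 ⇒ m₄ = 83502.28571
m₂² = 22585.79592
β₂ = m₄/m₂² = 83502.28571 / 22585.79592 ≈ 3.6971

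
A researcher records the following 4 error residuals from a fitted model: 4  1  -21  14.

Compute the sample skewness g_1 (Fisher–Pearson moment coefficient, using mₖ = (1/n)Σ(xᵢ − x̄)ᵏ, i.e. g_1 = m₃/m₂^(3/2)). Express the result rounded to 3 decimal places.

-0.656

x̄ = (4 + 1 - 21 + 14) / 4 = -0.5000
deviations (xᵢ − x̄): 4.5000, 1.5000, -20.5000, 14.5000
Σ(xᵢ − x̄)² = 653.0000 ⇒ m₂ = 653.0000/4 = 163.25000
Σ(xᵢ − x̄)³ = -5472.0000 ⇒ m₃ = -5472.0000/4 = -1368.00000
m₂^(3/2) = 163.25000^(1.5) = 2085.83420
g_1 = m₃ / m₂^(3/2) = -1368.00000 / 2085.83420 ≈ -0.656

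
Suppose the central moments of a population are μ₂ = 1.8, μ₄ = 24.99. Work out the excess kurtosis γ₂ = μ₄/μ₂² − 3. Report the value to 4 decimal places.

4.7130

μ₂² = 1.8² = 3.24000
μ₄/μ₂² = 24.99 / 3.24000 = 7.71296
γ₂ = 7.71296 − 3 ≈ 4.7130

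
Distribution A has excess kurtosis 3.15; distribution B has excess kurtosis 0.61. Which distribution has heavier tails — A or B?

A

Higher excess kurtosis ⇒ heavier tails relative to the normal distribution.
3.15 vs 0.61: the larger is 3.15, so A has heavier tails.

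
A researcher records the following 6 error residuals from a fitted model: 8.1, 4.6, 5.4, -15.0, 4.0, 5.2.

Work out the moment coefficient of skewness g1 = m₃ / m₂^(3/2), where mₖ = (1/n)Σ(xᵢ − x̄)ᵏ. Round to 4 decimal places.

x̄ = (8.1 + 4.6 + 5.4 - 15.0 + 4.0 + 5.2) / 6 = 2.0500
deviations (xᵢ − x̄): 6.0500, 2.5500, 3.3500, -17.0500, 1.9500, 3.1500
Σ(xᵢ − x̄)² = 358.7550 ⇒ m₂ = 358.7550/6 = 59.79250
Σ(xᵢ − x̄)³ = -4642.1850 ⇒ m₃ = -4642.1850/6 = -773.69750
m₂^(3/2) = 59.79250^(1.5) = 462.34916
g1 = m₃ / m₂^(3/2) = -773.69750 / 462.34916 ≈ -1.6734

-1.6734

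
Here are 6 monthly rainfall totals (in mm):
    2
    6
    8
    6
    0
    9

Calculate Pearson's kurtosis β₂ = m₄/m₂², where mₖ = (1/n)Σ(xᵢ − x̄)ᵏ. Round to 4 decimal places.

1.7745

x̄ = 5.1667
Σ(xᵢ − x̄)² = 60.8333 ⇒ m₂ = 10.13889
Σ(xᵢ − x̄)⁴ = 1094.4861 ⇒ m₄ = 182.41435
m₂² = 102.79707
β₂ = m₄/m₂² = 182.41435 / 102.79707 ≈ 1.7745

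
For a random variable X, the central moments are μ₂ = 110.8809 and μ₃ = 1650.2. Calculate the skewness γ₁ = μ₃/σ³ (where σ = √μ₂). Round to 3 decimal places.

1.413

σ = √μ₂ = √110.8809 = 10.53000
σ³ = μ₂^(3/2) = 1167.57588
γ₁ = μ₃/σ³ = 1650.2 / 1167.57588 ≈ 1.413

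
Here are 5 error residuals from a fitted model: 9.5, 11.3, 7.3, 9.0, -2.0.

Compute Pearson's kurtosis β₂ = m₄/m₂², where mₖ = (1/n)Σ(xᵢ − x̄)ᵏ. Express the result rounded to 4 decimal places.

2.9051

x̄ = 7.0200
Σ(xᵢ − x̄)² = 109.8280 ⇒ m₂ = 21.96560
Σ(xᵢ − x̄)⁴ = 7008.2816 ⇒ m₄ = 1401.65631
m₂² = 482.48758
β₂ = m₄/m₂² = 1401.65631 / 482.48758 ≈ 2.9051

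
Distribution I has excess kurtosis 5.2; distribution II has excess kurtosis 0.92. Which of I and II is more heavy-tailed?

Higher excess kurtosis ⇒ heavier tails relative to the normal distribution.
5.2 vs 0.92: the larger is 5.2, so I has heavier tails.

I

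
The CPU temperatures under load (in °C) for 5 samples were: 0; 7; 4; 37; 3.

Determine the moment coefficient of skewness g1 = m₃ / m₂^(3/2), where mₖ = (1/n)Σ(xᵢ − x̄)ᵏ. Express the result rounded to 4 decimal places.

1.3994

x̄ = (0 + 7 + 4 + 37 + 3) / 5 = 10.2000
deviations (xᵢ − x̄): -10.2000, -3.2000, -6.2000, 26.8000, -7.2000
Σ(xᵢ − x̄)² = 922.8000 ⇒ m₂ = 922.8000/5 = 184.56000
Σ(xᵢ − x̄)³ = 17543.2800 ⇒ m₃ = 17543.2800/5 = 3508.65600
m₂^(3/2) = 184.56000^(1.5) = 2507.30041
g1 = m₃ / m₂^(3/2) = 3508.65600 / 2507.30041 ≈ 1.3994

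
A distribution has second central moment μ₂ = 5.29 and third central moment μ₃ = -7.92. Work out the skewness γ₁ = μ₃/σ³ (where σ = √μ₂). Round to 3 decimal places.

σ = √μ₂ = √5.29 = 2.30000
σ³ = μ₂^(3/2) = 12.16700
γ₁ = μ₃/σ³ = -7.92 / 12.16700 ≈ -0.651

-0.651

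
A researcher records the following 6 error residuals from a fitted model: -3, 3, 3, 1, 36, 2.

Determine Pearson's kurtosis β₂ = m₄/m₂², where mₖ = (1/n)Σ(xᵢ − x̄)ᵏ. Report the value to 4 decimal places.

x̄ = 7.0000
Σ(xᵢ − x̄)² = 1034.0000 ⇒ m₂ = 172.33333
Σ(xᵢ − x̄)⁴ = 719714.0000 ⇒ m₄ = 119952.33333
m₂² = 29698.77778
β₂ = m₄/m₂² = 119952.33333 / 29698.77778 ≈ 4.0390

4.0390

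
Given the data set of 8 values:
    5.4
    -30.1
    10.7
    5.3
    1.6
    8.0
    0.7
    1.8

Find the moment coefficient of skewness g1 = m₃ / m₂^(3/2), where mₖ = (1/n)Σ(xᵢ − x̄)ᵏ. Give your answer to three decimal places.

x̄ = (5.4 - 30.1 + 10.7 + 5.3 + 1.6 + 8.0 + 0.7 + 1.8) / 8 = 0.4250
deviations (xᵢ − x̄): 4.9750, -30.5250, 10.2750, 4.8750, 1.1750, 7.5750, 0.2750, 1.3750
Σ(xᵢ − x̄)² = 1146.5950 ⇒ m₂ = 1146.5950/8 = 143.32438
Σ(xᵢ − x̄)³ = -26679.7688 ⇒ m₃ = -26679.7688/8 = -3334.97109
m₂^(3/2) = 143.32438^(1.5) = 1715.85303
g1 = m₃ / m₂^(3/2) = -3334.97109 / 1715.85303 ≈ -1.944

-1.944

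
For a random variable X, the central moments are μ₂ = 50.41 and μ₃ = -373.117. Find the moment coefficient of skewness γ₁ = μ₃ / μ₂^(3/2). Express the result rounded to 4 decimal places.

-1.0425

σ = √μ₂ = √50.41 = 7.10000
σ³ = μ₂^(3/2) = 357.91100
γ₁ = μ₃/σ³ = -373.117 / 357.91100 ≈ -1.0425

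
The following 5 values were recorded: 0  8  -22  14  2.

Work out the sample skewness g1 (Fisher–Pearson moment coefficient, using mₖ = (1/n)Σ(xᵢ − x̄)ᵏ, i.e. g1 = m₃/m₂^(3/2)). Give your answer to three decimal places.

x̄ = (0 + 8 - 22 + 14 + 2) / 5 = 0.4000
deviations (xᵢ − x̄): -0.4000, 7.6000, -22.4000, 13.6000, 1.6000
Σ(xᵢ − x̄)² = 747.2000 ⇒ m₂ = 747.2000/5 = 149.44000
Σ(xᵢ − x̄)³ = -8280.9600 ⇒ m₃ = -8280.9600/5 = -1656.19200
m₂^(3/2) = 149.44000^(1.5) = 1826.83906
g1 = m₃ / m₂^(3/2) = -1656.19200 / 1826.83906 ≈ -0.907

-0.907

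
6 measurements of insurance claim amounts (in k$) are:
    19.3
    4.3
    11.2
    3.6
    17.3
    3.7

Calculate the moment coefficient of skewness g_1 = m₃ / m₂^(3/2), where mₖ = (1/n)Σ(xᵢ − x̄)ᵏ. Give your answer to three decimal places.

0.347

x̄ = (19.3 + 4.3 + 11.2 + 3.6 + 17.3 + 3.7) / 6 = 9.9000
deviations (xᵢ − x̄): 9.4000, -5.6000, 1.3000, -6.3000, 7.4000, -6.2000
Σ(xᵢ − x̄)² = 254.3000 ⇒ m₂ = 254.3000/6 = 42.38333
Σ(xᵢ − x̄)³ = 574.0140 ⇒ m₃ = 574.0140/6 = 95.66900
m₂^(3/2) = 42.38333^(1.5) = 275.92603
g_1 = m₃ / m₂^(3/2) = 95.66900 / 275.92603 ≈ 0.347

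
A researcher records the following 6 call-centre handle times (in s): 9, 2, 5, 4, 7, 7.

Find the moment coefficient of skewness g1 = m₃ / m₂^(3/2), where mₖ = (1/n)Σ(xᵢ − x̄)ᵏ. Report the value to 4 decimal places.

-0.1738

x̄ = (9 + 2 + 5 + 4 + 7 + 7) / 6 = 5.6667
deviations (xᵢ − x̄): 3.3333, -3.6667, -0.6667, -1.6667, 1.3333, 1.3333
Σ(xᵢ − x̄)² = 31.3333 ⇒ m₂ = 31.3333/6 = 5.22222
Σ(xᵢ − x̄)³ = -12.4444 ⇒ m₃ = -12.4444/6 = -2.07407
m₂^(3/2) = 5.22222^(1.5) = 11.93392
g1 = m₃ / m₂^(3/2) = -2.07407 / 11.93392 ≈ -0.1738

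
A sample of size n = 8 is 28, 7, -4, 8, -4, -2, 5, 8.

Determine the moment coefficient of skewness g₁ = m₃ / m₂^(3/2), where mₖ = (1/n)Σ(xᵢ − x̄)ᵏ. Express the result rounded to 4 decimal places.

x̄ = (28 + 7 - 4 + 8 - 4 - 2 + 5 + 8) / 8 = 5.7500
deviations (xᵢ − x̄): 22.2500, 1.2500, -9.7500, 2.2500, -9.7500, -7.7500, -0.7500, 2.2500
Σ(xᵢ − x̄)² = 757.5000 ⇒ m₂ = 757.5000/8 = 94.68750
Σ(xᵢ − x̄)³ = 8720.2500 ⇒ m₃ = 8720.2500/8 = 1090.03125
m₂^(3/2) = 94.68750^(1.5) = 921.38041
g₁ = m₃ / m₂^(3/2) = 1090.03125 / 921.38041 ≈ 1.1830

1.1830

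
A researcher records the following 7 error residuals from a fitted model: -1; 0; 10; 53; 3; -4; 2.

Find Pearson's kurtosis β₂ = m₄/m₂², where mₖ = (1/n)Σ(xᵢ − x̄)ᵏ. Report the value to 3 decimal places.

x̄ = 9.0000
Σ(xᵢ − x̄)² = 2372.0000 ⇒ m₂ = 338.85714
Σ(xᵢ − x̄)⁴ = 3796916.0000 ⇒ m₄ = 542416.57143
m₂² = 114824.16327
β₂ = m₄/m₂² = 542416.57143 / 114824.16327 ≈ 4.724

4.724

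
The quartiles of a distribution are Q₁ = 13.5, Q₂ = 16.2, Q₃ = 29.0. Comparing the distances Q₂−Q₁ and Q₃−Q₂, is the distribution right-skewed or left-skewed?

Q₂ − Q₁ = 2.7;  Q₃ − Q₂ = 12.8
Q₃ − Q₂ > Q₂ − Q₁ ⇒ the upper half is more spread out ⇒ right-skewed.

right-skewed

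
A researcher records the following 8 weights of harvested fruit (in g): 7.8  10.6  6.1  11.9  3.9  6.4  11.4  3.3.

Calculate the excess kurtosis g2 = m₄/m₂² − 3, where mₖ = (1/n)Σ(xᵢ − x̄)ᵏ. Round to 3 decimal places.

x̄ = 7.6750
Σ(xᵢ − x̄)² = 77.7950 ⇒ m₂ = 9.72438
Σ(xᵢ − x̄)⁴ = 1162.6167 ⇒ m₄ = 145.32709
m₂² = 94.56347
g2 = m₄/m₂² − 3 = 1.53682 − 3 ≈ -1.463

-1.463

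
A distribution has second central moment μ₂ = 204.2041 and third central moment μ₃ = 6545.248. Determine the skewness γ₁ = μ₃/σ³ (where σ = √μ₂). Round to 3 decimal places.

σ = √μ₂ = √204.2041 = 14.29000
σ³ = μ₂^(3/2) = 2918.07659
γ₁ = μ₃/σ³ = 6545.248 / 2918.07659 ≈ 2.243

2.243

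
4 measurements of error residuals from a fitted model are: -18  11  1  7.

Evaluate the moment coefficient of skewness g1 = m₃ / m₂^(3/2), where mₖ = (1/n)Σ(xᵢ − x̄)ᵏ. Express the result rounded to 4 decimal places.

-0.8229

x̄ = (-18 + 11 + 1 + 7) / 4 = 0.2500
deviations (xᵢ − x̄): -18.2500, 10.7500, 0.7500, 6.7500
Σ(xᵢ − x̄)² = 494.7500 ⇒ m₂ = 494.7500/4 = 123.68750
Σ(xᵢ − x̄)³ = -4528.1250 ⇒ m₃ = -4528.1250/4 = -1132.03125
m₂^(3/2) = 123.68750^(1.5) = 1375.58907
g1 = m₃ / m₂^(3/2) = -1132.03125 / 1375.58907 ≈ -0.8229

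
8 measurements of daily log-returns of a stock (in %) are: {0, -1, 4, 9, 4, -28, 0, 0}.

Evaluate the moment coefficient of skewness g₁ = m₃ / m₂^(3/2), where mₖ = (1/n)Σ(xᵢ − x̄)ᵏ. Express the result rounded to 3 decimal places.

-1.854

x̄ = (0 - 1 + 4 + 9 + 4 - 28 + 0 + 0) / 8 = -1.5000
deviations (xᵢ − x̄): 1.5000, 0.5000, 5.5000, 10.5000, 5.5000, -26.5000, 1.5000, 1.5000
Σ(xᵢ − x̄)² = 880.0000 ⇒ m₂ = 880.0000/8 = 110.00000
Σ(xᵢ − x̄)³ = -17109.0000 ⇒ m₃ = -17109.0000/8 = -2138.62500
m₂^(3/2) = 110.00000^(1.5) = 1153.68973
g₁ = m₃ / m₂^(3/2) = -2138.62500 / 1153.68973 ≈ -1.854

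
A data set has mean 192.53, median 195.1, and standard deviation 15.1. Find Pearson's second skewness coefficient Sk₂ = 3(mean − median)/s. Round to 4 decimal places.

-0.5106

Sk₂ = 3(192.53 − 195.1) / 15.1 = 3 × -2.5700 / 15.1
    = -7.7100 / 15.1 ≈ -0.5106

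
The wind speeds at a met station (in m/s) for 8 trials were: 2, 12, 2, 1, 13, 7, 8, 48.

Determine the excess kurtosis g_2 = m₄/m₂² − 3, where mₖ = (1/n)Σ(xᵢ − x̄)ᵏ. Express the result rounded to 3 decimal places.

2.185

x̄ = 11.6250
Σ(xᵢ − x̄)² = 1657.8750 ⇒ m₂ = 207.23438
Σ(xᵢ − x̄)⁴ = 1781243.8066 ⇒ m₄ = 222655.47583
m₂² = 42946.08618
g_2 = m₄/m₂² − 3 = 5.18453 − 3 ≈ 2.185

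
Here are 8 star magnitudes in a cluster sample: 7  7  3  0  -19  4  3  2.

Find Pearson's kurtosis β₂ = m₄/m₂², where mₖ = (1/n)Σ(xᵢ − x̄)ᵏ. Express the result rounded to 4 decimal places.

x̄ = 0.8750
Σ(xᵢ − x̄)² = 490.8750 ⇒ m₂ = 61.35938
Σ(xᵢ − x̄)⁴ = 158990.5254 ⇒ m₄ = 19873.81567
m₂² = 3764.97290
β₂ = m₄/m₂² = 19873.81567 / 3764.97290 ≈ 5.2786

5.2786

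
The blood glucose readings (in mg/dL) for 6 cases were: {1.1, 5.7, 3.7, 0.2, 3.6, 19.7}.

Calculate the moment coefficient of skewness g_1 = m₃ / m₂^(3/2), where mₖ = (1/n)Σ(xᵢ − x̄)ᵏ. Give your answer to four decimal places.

1.4899

x̄ = (1.1 + 5.7 + 3.7 + 0.2 + 3.6 + 19.7) / 6 = 5.6667
deviations (xᵢ − x̄): -4.5667, 0.0333, -1.9667, -5.4667, -2.0667, 14.0333
Σ(xᵢ − x̄)² = 255.8133 ⇒ m₂ = 255.8133/6 = 42.63556
Σ(xᵢ − x̄)³ = 2488.6096 ⇒ m₃ = 2488.6096/6 = 414.76826
m₂^(3/2) = 42.63556^(1.5) = 278.39273
g_1 = m₃ / m₂^(3/2) = 414.76826 / 278.39273 ≈ 1.4899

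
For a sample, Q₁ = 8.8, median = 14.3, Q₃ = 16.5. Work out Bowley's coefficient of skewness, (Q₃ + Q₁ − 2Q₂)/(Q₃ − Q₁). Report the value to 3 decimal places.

-0.429

numerator: Q₃ + Q₁ − 2Q₂ = 16.5 + 8.8 − 2×14.3 = -3.3000
denominator: Q₃ − Q₁ = 16.5 − 8.8 = 7.7000
Bowley skewness = -3.3000 / 7.7000 ≈ -0.429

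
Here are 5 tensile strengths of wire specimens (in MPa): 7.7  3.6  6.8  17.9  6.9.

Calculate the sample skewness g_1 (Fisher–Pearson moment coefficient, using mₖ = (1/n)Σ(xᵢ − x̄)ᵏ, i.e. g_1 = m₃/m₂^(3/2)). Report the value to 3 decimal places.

1.171

x̄ = (7.7 + 3.6 + 6.8 + 17.9 + 6.9) / 5 = 8.5800
deviations (xᵢ − x̄): -0.8800, -4.9800, -1.7800, 9.3200, -1.6800
Σ(xᵢ − x̄)² = 118.4280 ⇒ m₂ = 118.4280/5 = 23.68560
Σ(xᵢ − x̄)³ = 674.9887 ⇒ m₃ = 674.9887/5 = 134.99774
m₂^(3/2) = 23.68560^(1.5) = 115.27273
g_1 = m₃ / m₂^(3/2) = 134.99774 / 115.27273 ≈ 1.171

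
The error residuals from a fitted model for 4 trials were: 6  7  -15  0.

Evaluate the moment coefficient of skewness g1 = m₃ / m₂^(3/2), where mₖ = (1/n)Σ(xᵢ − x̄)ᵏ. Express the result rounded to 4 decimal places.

x̄ = (6 + 7 - 15 + 0) / 4 = -0.5000
deviations (xᵢ − x̄): 6.5000, 7.5000, -14.5000, 0.5000
Σ(xᵢ − x̄)² = 309.0000 ⇒ m₂ = 309.0000/4 = 77.25000
Σ(xᵢ − x̄)³ = -2352.0000 ⇒ m₃ = -2352.0000/4 = -588.00000
m₂^(3/2) = 77.25000^(1.5) = 678.96554
g1 = m₃ / m₂^(3/2) = -588.00000 / 678.96554 ≈ -0.8660

-0.8660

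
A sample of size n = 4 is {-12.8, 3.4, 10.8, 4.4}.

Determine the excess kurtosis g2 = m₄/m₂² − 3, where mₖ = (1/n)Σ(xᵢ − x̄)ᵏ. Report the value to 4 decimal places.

-0.8664

x̄ = 1.4500
Σ(xᵢ − x̄)² = 302.9900 ⇒ m₂ = 75.74750
Σ(xᵢ − x̄)⁴ = 48967.2649 ⇒ m₄ = 12241.81623
m₂² = 5737.68376
g2 = m₄/m₂² − 3 = 2.13358 − 3 ≈ -0.8664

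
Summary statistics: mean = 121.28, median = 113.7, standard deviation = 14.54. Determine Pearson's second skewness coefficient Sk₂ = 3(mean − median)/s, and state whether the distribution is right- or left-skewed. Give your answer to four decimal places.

1.5640, right-skewed

Sk₂ = 3(121.28 − 113.7) / 14.54 = 3 × 7.5800 / 14.54
    = 22.7400 / 14.54 ≈ 1.5640
Sk₂ > 0 ⇒ mean > median ⇒ right-skewed (positive skew).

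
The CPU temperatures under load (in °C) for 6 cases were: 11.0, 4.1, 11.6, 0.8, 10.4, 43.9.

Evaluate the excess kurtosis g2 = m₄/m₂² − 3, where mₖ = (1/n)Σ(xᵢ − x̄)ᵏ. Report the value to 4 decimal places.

x̄ = 13.6333
Σ(xᵢ − x̄)² = 1193.1733 ⇒ m₂ = 198.86222
Σ(xᵢ − x̄)⁴ = 874744.9984 ⇒ m₄ = 145790.83307
m₂² = 39546.18343
g2 = m₄/m₂² − 3 = 3.68660 − 3 ≈ 0.6866

0.6866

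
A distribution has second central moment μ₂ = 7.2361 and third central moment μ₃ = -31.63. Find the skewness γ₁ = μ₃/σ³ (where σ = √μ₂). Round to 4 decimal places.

σ = √μ₂ = √7.2361 = 2.69000
σ³ = μ₂^(3/2) = 19.46511
γ₁ = μ₃/σ³ = -31.63 / 19.46511 ≈ -1.6250

-1.6250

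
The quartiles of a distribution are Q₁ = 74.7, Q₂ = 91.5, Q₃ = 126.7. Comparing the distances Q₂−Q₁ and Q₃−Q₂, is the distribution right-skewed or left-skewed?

Q₂ − Q₁ = 16.8;  Q₃ − Q₂ = 35.2
Q₃ − Q₂ > Q₂ − Q₁ ⇒ the upper half is more spread out ⇒ right-skewed.

right-skewed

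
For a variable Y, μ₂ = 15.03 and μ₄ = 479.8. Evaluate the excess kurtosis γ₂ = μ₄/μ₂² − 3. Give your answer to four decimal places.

μ₂² = 15.03² = 225.90090
μ₄/μ₂² = 479.8 / 225.90090 = 2.12394
γ₂ = 2.12394 − 3 ≈ -0.8761

-0.8761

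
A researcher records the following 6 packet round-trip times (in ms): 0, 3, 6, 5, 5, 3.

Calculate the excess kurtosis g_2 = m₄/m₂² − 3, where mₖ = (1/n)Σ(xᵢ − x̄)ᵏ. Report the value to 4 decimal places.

x̄ = 3.6667
Σ(xᵢ − x̄)² = 23.3333 ⇒ m₂ = 3.88889
Σ(xᵢ − x̄)⁴ = 217.1111 ⇒ m₄ = 36.18519
m₂² = 15.12346
g_2 = m₄/m₂² − 3 = 2.39265 − 3 ≈ -0.6073

-0.6073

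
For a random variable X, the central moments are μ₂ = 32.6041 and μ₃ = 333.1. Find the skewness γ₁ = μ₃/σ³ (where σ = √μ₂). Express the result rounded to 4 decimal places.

σ = √μ₂ = √32.6041 = 5.71000
σ³ = μ₂^(3/2) = 186.16941
γ₁ = μ₃/σ³ = 333.1 / 186.16941 ≈ 1.7892

1.7892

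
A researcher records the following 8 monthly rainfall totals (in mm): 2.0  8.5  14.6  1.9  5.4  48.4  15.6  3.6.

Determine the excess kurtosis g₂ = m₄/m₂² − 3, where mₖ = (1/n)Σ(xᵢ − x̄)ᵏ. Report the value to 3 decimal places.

x̄ = 12.5000
Σ(xᵢ − x̄)² = 1671.0600 ⇒ m₂ = 208.88250
Σ(xᵢ − x̄)⁴ = 1694994.2406 ⇒ m₄ = 211874.28008
m₂² = 43631.89881
g₂ = m₄/m₂² − 3 = 4.85595 − 3 ≈ 1.856

1.856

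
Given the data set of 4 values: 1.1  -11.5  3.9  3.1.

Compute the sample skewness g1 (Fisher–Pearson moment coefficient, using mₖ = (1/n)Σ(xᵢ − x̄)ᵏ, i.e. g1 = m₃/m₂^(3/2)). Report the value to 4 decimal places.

x̄ = (1.1 - 11.5 + 3.9 + 3.1) / 4 = -0.8500
deviations (xᵢ − x̄): 1.9500, -10.6500, 4.7500, 3.9500
Σ(xᵢ − x̄)² = 155.3900 ⇒ m₂ = 155.3900/4 = 38.84750
Σ(xᵢ − x̄)³ = -1031.7330 ⇒ m₃ = -1031.7330/4 = -257.93325
m₂^(3/2) = 38.84750^(1.5) = 242.12778
g1 = m₃ / m₂^(3/2) = -257.93325 / 242.12778 ≈ -1.0653

-1.0653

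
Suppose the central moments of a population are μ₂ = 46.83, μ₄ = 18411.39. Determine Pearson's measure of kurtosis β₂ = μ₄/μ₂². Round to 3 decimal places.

μ₂² = 46.83² = 2193.04890
μ₄/μ₂² = 18411.39 / 2193.04890 = 8.39534
β₂ ≈ 8.395

8.395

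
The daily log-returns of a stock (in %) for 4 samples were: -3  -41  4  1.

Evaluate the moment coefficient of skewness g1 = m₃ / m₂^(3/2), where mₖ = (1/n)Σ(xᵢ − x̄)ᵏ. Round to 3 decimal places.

x̄ = (-3 - 41 + 4 + 1) / 4 = -9.7500
deviations (xᵢ − x̄): 6.7500, -31.2500, 13.7500, 10.7500
Σ(xᵢ − x̄)² = 1326.7500 ⇒ m₂ = 1326.7500/4 = 331.68750
Σ(xᵢ − x̄)³ = -26368.1250 ⇒ m₃ = -26368.1250/4 = -6592.03125
m₂^(3/2) = 331.68750^(1.5) = 6040.78888
g1 = m₃ / m₂^(3/2) = -6592.03125 / 6040.78888 ≈ -1.091

-1.091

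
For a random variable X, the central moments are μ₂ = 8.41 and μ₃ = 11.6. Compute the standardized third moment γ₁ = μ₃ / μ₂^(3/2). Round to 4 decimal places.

σ = √μ₂ = √8.41 = 2.90000
σ³ = μ₂^(3/2) = 24.38900
γ₁ = μ₃/σ³ = 11.6 / 24.38900 ≈ 0.4756

0.4756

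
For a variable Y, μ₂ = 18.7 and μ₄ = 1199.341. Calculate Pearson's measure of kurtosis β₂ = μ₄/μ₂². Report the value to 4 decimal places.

3.4297

μ₂² = 18.7² = 349.69000
μ₄/μ₂² = 1199.341 / 349.69000 = 3.42973
β₂ ≈ 3.4297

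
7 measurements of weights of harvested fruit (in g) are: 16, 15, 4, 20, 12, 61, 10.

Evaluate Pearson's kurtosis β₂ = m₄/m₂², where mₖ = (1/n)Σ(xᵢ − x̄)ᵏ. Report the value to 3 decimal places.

4.548

x̄ = 19.7143
Σ(xᵢ − x̄)² = 2141.4286 ⇒ m₂ = 305.91837
Σ(xᵢ − x̄)⁴ = 2979464.7172 ⇒ m₄ = 425637.81674
m₂² = 93586.04748
β₂ = m₄/m₂² = 425637.81674 / 93586.04748 ≈ 4.548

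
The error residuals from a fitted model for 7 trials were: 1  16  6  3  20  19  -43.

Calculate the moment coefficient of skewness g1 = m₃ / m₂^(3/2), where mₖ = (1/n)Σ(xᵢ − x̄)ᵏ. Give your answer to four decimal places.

-1.5243

x̄ = (1 + 16 + 6 + 3 + 20 + 19 - 43) / 7 = 3.1429
deviations (xᵢ − x̄): -2.1429, 12.8571, 2.8571, -0.1429, 16.8571, 15.8571, -46.1429
Σ(xᵢ − x̄)² = 2842.8571 ⇒ m₂ = 2842.8571/7 = 406.12245
Σ(xᵢ − x̄)³ = -87329.3878 ⇒ m₃ = -87329.3878/7 = -12475.62682
m₂^(3/2) = 406.12245^(1.5) = 8184.37452
g1 = m₃ / m₂^(3/2) = -12475.62682 / 8184.37452 ≈ -1.5243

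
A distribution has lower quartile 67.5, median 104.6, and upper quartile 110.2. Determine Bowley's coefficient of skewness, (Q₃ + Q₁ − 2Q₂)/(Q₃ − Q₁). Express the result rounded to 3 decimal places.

-0.738

numerator: Q₃ + Q₁ − 2Q₂ = 110.2 + 67.5 − 2×104.6 = -31.5000
denominator: Q₃ − Q₁ = 110.2 − 67.5 = 42.7000
Bowley skewness = -31.5000 / 42.7000 ≈ -0.738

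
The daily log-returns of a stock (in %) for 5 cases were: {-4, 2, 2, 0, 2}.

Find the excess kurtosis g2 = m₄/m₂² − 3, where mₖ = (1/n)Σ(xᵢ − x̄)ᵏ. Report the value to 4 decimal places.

x̄ = 0.4000
Σ(xᵢ − x̄)² = 27.2000 ⇒ m₂ = 5.44000
Σ(xᵢ − x̄)⁴ = 394.4960 ⇒ m₄ = 78.89920
m₂² = 29.59360
g2 = m₄/m₂² − 3 = 2.66609 − 3 ≈ -0.3339

-0.3339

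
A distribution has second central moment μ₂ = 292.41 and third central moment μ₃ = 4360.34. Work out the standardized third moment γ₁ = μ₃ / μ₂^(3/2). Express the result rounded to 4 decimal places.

0.8720

σ = √μ₂ = √292.41 = 17.10000
σ³ = μ₂^(3/2) = 5000.21100
γ₁ = μ₃/σ³ = 4360.34 / 5000.21100 ≈ 0.8720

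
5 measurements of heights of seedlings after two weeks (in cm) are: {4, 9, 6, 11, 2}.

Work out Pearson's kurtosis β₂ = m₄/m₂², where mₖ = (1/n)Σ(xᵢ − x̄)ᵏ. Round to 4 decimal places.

x̄ = 6.4000
Σ(xᵢ − x̄)² = 53.2000 ⇒ m₂ = 10.64000
Σ(xᵢ − x̄)⁴ = 901.4560 ⇒ m₄ = 180.29120
m₂² = 113.20960
β₂ = m₄/m₂² = 180.29120 / 113.20960 ≈ 1.5925

1.5925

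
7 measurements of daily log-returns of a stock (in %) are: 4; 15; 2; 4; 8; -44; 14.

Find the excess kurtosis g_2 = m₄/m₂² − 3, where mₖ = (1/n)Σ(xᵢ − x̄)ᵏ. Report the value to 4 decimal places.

1.6185

x̄ = 0.4286
Σ(xᵢ − x̄)² = 2455.7143 ⇒ m₂ = 350.81633
Σ(xᵢ − x̄)⁴ = 3978897.1487 ⇒ m₄ = 568413.87838
m₂² = 123072.09496
g_2 = m₄/m₂² − 3 = 4.61854 − 3 ≈ 1.6185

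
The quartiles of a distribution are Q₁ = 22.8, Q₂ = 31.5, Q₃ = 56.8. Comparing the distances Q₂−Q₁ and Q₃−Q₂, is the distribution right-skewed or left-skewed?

right-skewed

Q₂ − Q₁ = 8.7;  Q₃ − Q₂ = 25.3
Q₃ − Q₂ > Q₂ − Q₁ ⇒ the upper half is more spread out ⇒ right-skewed.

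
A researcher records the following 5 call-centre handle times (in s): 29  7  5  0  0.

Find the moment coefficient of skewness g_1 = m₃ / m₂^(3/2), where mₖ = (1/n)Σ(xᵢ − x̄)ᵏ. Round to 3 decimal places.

x̄ = (29 + 7 + 5 + 0 + 0) / 5 = 8.2000
deviations (xᵢ − x̄): 20.8000, -1.2000, -3.2000, -8.2000, -8.2000
Σ(xᵢ − x̄)² = 578.8000 ⇒ m₂ = 578.8000/5 = 115.76000
Σ(xᵢ − x̄)³ = 7861.6800 ⇒ m₃ = 7861.6800/5 = 1572.33600
m₂^(3/2) = 115.76000^(1.5) = 1245.48292
g_1 = m₃ / m₂^(3/2) = 1572.33600 / 1245.48292 ≈ 1.262

1.262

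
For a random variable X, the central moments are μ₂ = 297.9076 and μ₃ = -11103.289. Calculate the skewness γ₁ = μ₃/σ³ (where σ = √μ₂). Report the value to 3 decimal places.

σ = √μ₂ = √297.9076 = 17.26000
σ³ = μ₂^(3/2) = 5141.88518
γ₁ = μ₃/σ³ = -11103.289 / 5141.88518 ≈ -2.159

-2.159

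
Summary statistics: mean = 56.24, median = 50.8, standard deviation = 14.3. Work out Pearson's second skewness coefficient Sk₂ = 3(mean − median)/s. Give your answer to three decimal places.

Sk₂ = 3(56.24 − 50.8) / 14.3 = 3 × 5.4400 / 14.3
    = 16.3200 / 14.3 ≈ 1.141

1.141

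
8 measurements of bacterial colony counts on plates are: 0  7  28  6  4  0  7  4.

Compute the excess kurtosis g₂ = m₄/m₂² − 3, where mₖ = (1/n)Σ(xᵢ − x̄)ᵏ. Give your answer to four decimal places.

2.1244

x̄ = 7.0000
Σ(xᵢ − x̄)² = 558.0000 ⇒ m₂ = 69.75000
Σ(xᵢ − x̄)⁴ = 199446.0000 ⇒ m₄ = 24930.75000
m₂² = 4865.06250
g₂ = m₄/m₂² − 3 = 5.12445 − 3 ≈ 2.1244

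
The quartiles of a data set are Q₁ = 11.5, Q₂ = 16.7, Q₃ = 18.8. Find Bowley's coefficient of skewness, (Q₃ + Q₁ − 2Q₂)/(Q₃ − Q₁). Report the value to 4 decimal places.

numerator: Q₃ + Q₁ − 2Q₂ = 18.8 + 11.5 − 2×16.7 = -3.1000
denominator: Q₃ − Q₁ = 18.8 − 11.5 = 7.3000
Bowley skewness = -3.1000 / 7.3000 ≈ -0.4247

-0.4247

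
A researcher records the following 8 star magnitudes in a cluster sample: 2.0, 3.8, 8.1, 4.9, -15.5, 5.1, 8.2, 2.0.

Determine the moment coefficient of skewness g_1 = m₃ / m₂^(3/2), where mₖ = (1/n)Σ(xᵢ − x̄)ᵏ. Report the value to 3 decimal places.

-1.832

x̄ = (2.0 + 3.8 + 8.1 + 4.9 - 15.5 + 5.1 + 8.2 + 2.0) / 8 = 2.3250
deviations (xᵢ − x̄): -0.3250, 1.4750, 5.7750, 2.5750, -17.8250, 2.7750, 5.8750, -0.3250
Σ(xᵢ − x̄)² = 402.3150 ⇒ m₂ = 402.3150/8 = 50.28938
Σ(xᵢ − x̄)³ = -5226.5857 ⇒ m₃ = -5226.5857/8 = -653.32322
m₂^(3/2) = 50.28938^(1.5) = 356.62711
g_1 = m₃ / m₂^(3/2) = -653.32322 / 356.62711 ≈ -1.832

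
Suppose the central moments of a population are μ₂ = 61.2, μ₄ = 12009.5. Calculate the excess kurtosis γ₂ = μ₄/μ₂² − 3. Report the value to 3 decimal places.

μ₂² = 61.2² = 3745.44000
μ₄/μ₂² = 12009.5 / 3745.44000 = 3.20643
γ₂ = 3.20643 − 3 ≈ 0.206

0.206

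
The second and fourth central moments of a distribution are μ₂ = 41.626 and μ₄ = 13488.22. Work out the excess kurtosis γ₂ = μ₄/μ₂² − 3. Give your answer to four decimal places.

4.7844

μ₂² = 41.626² = 1732.72388
μ₄/μ₂² = 13488.22 / 1732.72388 = 7.78440
γ₂ = 7.78440 − 3 ≈ 4.7844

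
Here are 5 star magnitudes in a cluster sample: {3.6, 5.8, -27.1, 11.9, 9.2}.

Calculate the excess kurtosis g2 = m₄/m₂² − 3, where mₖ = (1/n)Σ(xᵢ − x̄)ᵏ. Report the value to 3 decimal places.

x̄ = 0.6800
Σ(xᵢ − x̄)² = 1004.9480 ⇒ m₂ = 200.98960
Σ(xᵢ − x̄)⁴ = 617441.8731 ⇒ m₄ = 123488.37461
m₂² = 40396.81931
g2 = m₄/m₂² − 3 = 3.05688 − 3 ≈ 0.057

0.057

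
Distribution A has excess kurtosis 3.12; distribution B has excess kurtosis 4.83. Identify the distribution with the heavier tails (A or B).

Higher excess kurtosis ⇒ heavier tails relative to the normal distribution.
3.12 vs 4.83: the larger is 4.83, so B has heavier tails.

B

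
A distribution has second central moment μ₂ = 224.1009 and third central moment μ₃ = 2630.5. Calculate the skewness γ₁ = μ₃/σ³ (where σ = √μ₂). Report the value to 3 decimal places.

0.784

σ = √μ₂ = √224.1009 = 14.97000
σ³ = μ₂^(3/2) = 3354.79047
γ₁ = μ₃/σ³ = 2630.5 / 3354.79047 ≈ 0.784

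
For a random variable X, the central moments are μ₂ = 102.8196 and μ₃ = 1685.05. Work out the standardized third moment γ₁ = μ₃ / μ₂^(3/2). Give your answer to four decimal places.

σ = √μ₂ = √102.8196 = 10.14000
σ³ = μ₂^(3/2) = 1042.59074
γ₁ = μ₃/σ³ = 1685.05 / 1042.59074 ≈ 1.6162

1.6162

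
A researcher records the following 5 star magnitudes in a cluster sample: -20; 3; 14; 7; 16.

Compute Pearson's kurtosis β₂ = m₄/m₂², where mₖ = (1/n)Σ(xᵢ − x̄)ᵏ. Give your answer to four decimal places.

2.6317

x̄ = 4.0000
Σ(xᵢ − x̄)² = 830.0000 ⇒ m₂ = 166.00000
Σ(xᵢ − x̄)⁴ = 362594.0000 ⇒ m₄ = 72518.80000
m₂² = 27556.00000
β₂ = m₄/m₂² = 72518.80000 / 27556.00000 ≈ 2.6317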